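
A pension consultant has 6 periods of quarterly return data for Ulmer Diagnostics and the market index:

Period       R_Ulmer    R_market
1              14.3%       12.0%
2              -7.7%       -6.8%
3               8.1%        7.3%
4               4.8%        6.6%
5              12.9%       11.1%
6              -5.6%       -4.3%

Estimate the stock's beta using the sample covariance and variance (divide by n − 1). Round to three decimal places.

Mean R_i = (14.3 − 7.7 + 8.1 + 4.8 + 12.9 − 5.6) / 6 = 4.4667%
Mean R_m = (12.0 − 6.8 + 7.3 + 6.6 + 11.1 − 4.3) / 6 = 4.3167%
Σ(R_i − R̄_i)(R_m − R̄_m) = 366.3533  ⇒  Cov = 366.3533 / 5 = 73.2707
Σ(R_m − R̄_m)² = 316.9883  ⇒  Var(R_m) = 316.9883 / 5 = 63.3977
β = Cov / Var(R_m) = 73.2707 / 63.3977 = 1.1557

1.156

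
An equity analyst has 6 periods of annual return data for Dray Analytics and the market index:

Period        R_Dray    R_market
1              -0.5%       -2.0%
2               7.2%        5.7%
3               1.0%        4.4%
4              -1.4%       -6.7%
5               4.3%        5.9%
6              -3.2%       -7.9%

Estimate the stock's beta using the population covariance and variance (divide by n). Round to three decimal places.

Mean R_i = (-0.5 + 7.2 + 1.0 − 1.4 + 4.3 − 3.2) / 6 = 1.2333%
Mean R_m = (-2.0 + 5.7 + 4.4 − 6.7 + 5.9 − 7.9) / 6 = -0.1000%
Σ(R_i − R̄_i)(R_m − R̄_m) = 107.2100  ⇒  Cov = 107.2100 / 6 = 17.8683
Σ(R_m − R̄_m)² = 197.9000  ⇒  Var(R_m) = 197.9000 / 6 = 32.9833
β = Cov / Var(R_m) = 17.8683 / 32.9833 = 0.5417

0.542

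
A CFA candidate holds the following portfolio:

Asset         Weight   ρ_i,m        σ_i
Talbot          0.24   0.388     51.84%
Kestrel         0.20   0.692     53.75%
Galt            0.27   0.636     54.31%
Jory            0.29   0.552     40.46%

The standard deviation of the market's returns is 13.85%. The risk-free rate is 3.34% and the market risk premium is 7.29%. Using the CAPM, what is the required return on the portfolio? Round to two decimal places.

β_Talbot = 0.388 × 51.84% / 13.85% = 1.4523
β_Kestrel = 0.692 × 53.75% / 13.85% = 2.6856
β_Galt = 0.636 × 54.31% / 13.85% = 2.4939
β_Jory = 0.552 × 40.46% / 13.85% = 1.6126
β_P = Σ w_i β_i = 0.24×1.4523 + 0.20×2.6856 + 0.27×2.4939 + 0.29×1.6126 = 2.0267
E(R_P) = R_f + β_P × MRP = 3.34% + 2.0267 × 7.29% = 18.11%

18.11%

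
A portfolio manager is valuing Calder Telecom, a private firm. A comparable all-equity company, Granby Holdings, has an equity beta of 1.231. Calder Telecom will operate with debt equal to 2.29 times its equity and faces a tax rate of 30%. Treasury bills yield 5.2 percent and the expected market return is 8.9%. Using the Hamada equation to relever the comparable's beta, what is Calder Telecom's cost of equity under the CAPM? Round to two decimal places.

β_L = β_U × [1 + (1 − t)(D/E)] = 1.231 × [1 + (1 − 0.30) × 2.29]
    = 1.231 × [1 + 0.70 × 2.29] = 1.231 × 2.6030 = 3.2043
MRP = 8.9% − 5.2% = 3.70%
E(R) = R_f + β_L × MRP = 5.2% + 3.2043 × 3.7% = 17.06%

17.06%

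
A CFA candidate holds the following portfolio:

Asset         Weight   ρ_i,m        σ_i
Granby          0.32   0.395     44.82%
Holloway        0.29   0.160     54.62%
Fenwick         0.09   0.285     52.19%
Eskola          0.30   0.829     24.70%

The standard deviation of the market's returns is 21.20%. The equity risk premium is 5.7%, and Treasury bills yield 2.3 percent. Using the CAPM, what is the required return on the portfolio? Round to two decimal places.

6.52%

β_Granby = 0.395 × 44.82% / 21.20% = 0.8351
β_Holloway = 0.160 × 54.62% / 21.20% = 0.4122
β_Fenwick = 0.285 × 52.19% / 21.20% = 0.7016
β_Eskola = 0.829 × 24.70% / 21.20% = 0.9659
β_P = Σ w_i β_i = 0.32×0.8351 + 0.29×0.4122 + 0.09×0.7016 + 0.30×0.9659 = 0.7397
E(R_P) = R_f + β_P × MRP = 2.3% + 0.7397 × 5.7% = 6.52%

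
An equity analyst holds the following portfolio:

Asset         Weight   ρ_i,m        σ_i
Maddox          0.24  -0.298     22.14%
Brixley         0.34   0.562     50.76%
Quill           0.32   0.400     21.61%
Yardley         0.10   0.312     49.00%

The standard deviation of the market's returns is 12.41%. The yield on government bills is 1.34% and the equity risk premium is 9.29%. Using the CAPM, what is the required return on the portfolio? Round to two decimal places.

β_Maddox = -0.298 × 22.14% / 12.41% = -0.5316
β_Brixley = 0.562 × 50.76% / 12.41% = 2.2987
β_Quill = 0.400 × 21.61% / 12.41% = 0.6965
β_Yardley = 0.312 × 49.00% / 12.41% = 1.2319
β_P = Σ w_i β_i = 0.24×-0.5316 + 0.34×2.2987 + 0.32×0.6965 + 0.10×1.2319 = 1.0000
E(R_P) = R_f + β_P × MRP = 1.34% + 1.0000 × 9.29% = 10.63%

10.63%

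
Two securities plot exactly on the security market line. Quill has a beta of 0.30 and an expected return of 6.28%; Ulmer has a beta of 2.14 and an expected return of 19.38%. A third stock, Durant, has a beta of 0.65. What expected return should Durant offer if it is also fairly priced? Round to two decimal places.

MRP (SML slope) = (19.38% − 6.28%) / (2.14 − 0.30) = 13.10% / 1.84 = 7.1196%
R_f (intercept) = 6.28% − 0.30 × 7.1196% = 4.1441%
E(R_Durant) = R_f + β × MRP = 4.1441% + 0.65 × 7.1196% = 8.77%

8.77%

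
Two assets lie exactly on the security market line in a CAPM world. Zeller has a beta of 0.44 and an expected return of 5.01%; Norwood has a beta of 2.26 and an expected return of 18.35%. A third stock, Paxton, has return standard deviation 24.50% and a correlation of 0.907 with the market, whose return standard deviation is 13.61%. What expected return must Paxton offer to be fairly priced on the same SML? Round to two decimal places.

MRP = (18.35% − 5.01%) / (2.26 − 0.44) = 7.3297%
R_f = 5.01% − 0.44 × 7.3297% = 1.7849%
β_Paxton = ρ·σ_i/σ_m = 0.907 × 24.50 / 13.61 = 1.6327
E(R_Paxton) = R_f + β × MRP = 1.7849% + 1.6327 × 7.3297% = 13.75%

13.75%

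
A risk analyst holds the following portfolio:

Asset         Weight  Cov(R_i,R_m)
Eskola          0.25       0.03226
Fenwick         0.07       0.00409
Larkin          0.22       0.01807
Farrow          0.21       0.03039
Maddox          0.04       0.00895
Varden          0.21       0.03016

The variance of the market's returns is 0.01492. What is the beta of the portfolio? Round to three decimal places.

1.702

β_Eskola = 0.03226 / 0.01492 = 2.1622
β_Fenwick = 0.00409 / 0.01492 = 0.2741
β_Larkin = 0.01807 / 0.01492 = 1.2111
β_Farrow = 0.03039 / 0.01492 = 2.0369
β_Maddox = 0.00895 / 0.01492 = 0.5999
β_Varden = 0.03016 / 0.01492 = 2.0214
β_P = Σ w_i β_i = 0.25×2.1622 + 0.07×0.2741 + 0.22×1.2111 + 0.21×2.0369 + 0.04×0.5999 + 0.21×2.0214 = 1.7024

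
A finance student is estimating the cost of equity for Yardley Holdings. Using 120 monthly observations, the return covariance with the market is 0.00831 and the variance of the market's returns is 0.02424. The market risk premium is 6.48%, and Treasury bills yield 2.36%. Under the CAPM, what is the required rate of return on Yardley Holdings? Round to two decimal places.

β = Cov(R_i, R_m) / Var(R_m) = 0.00831 / 0.02424 = 0.3428
E(R) = R_f + β × MRP = 2.36% + 0.3428 × 6.48% = 4.58%

4.58%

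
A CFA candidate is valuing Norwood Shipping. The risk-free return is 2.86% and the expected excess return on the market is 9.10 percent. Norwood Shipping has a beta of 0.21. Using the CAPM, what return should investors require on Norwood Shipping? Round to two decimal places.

E(R) = R_f + β × MRP = 2.86% + 0.21 × 9.10% = 4.77%

4.77%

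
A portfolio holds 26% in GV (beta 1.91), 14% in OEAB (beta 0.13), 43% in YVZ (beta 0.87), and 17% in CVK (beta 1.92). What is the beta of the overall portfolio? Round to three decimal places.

1.215

β_P = Σ w_i β_i = 0.26×1.91 + 0.14×0.13 + 0.43×0.87 + 0.17×1.92 = 1.2153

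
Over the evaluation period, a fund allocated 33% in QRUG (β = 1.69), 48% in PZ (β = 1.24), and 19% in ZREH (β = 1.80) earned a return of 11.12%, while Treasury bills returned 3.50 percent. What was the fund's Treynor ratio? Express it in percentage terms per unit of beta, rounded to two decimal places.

β_P = 0.33×1.69 + 0.48×1.24 + 0.19×1.80 = 1.4949
Treynor = (R_P − R_f) / β_P = (11.12% − 3.50%) / 1.4949 = 7.62% / 1.4949 = 5.10%

5.10%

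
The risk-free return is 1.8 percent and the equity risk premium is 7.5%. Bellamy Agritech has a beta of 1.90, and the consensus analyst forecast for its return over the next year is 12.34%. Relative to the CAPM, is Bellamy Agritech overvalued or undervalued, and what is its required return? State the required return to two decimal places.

Overvalued; required return 16.05%

Required return = R_f + β·MRP = 1.8% + 1.90 × 7.5% = 16.05%
Forecast 12.34% < required 16.05% → the stock plots below the SML → overvalued.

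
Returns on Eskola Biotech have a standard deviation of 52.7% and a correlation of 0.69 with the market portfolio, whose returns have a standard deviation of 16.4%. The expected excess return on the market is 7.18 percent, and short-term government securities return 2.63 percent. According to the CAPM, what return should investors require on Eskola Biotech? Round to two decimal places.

β = ρ × σ_i / σ_m = 0.69 × 52.7% / 16.4% = 2.2173
E(R) = 2.63% + 2.2173 × 7.18% = 18.55%

18.55%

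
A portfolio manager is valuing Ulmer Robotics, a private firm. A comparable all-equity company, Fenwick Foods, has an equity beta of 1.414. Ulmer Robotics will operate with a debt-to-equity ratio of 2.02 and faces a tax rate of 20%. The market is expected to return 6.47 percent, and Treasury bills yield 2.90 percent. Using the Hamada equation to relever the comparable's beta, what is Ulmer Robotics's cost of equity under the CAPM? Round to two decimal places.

16.11%

β_L = β_U × [1 + (1 − t)(D/E)] = 1.414 × [1 + (1 − 0.20) × 2.02]
    = 1.414 × [1 + 0.80 × 2.02] = 1.414 × 2.6160 = 3.6990
MRP = 6.47% − 2.90% = 3.57%
E(R) = R_f + β_L × MRP = 2.90% + 3.6990 × 3.57% = 16.11%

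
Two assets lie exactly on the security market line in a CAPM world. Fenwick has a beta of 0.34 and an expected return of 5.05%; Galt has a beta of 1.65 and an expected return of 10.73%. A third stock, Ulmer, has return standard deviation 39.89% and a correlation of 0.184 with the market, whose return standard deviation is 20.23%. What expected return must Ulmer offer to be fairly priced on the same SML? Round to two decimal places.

MRP = (10.73% − 5.05%) / (1.65 − 0.34) = 4.3359%
R_f = 5.05% − 0.34 × 4.3359% = 3.5758%
β_Ulmer = ρ·σ_i/σ_m = 0.184 × 39.89 / 20.23 = 0.3628
E(R_Ulmer) = R_f + β × MRP = 3.5758% + 0.3628 × 4.3359% = 5.15%

5.15%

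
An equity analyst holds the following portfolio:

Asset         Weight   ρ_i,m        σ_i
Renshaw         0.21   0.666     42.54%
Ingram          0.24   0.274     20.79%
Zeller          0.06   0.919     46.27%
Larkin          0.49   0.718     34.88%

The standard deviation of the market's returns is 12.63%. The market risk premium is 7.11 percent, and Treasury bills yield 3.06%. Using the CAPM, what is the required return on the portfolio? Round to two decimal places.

β_Renshaw = 0.666 × 42.54% / 12.63% = 2.2432
β_Ingram = 0.274 × 20.79% / 12.63% = 0.4510
β_Zeller = 0.919 × 46.27% / 12.63% = 3.3668
β_Larkin = 0.718 × 34.88% / 12.63% = 1.9829
β_P = Σ w_i β_i = 0.21×2.2432 + 0.24×0.4510 + 0.06×3.3668 + 0.49×1.9829 = 1.7529
E(R_P) = R_f + β_P × MRP = 3.06% + 1.7529 × 7.11% = 15.52%

15.52%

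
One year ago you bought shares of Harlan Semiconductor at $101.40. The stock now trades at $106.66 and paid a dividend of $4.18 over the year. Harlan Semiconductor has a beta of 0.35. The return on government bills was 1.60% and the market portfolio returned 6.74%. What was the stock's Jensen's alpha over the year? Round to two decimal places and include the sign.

Realised HPR = (P1 + D1 − P0) / P0 = (106.66 + 4.18 − 101.40) / 101.40 = 9.44 / 101.40 = 9.3097%
MRP = 6.74% − 1.60% = 5.14%
CAPM required = R_f + β·MRP = 1.60% + 0.35 × 5.14% = 3.3990%
α = realised − required = 9.3097% − 3.3990% = +5.91%

+5.91%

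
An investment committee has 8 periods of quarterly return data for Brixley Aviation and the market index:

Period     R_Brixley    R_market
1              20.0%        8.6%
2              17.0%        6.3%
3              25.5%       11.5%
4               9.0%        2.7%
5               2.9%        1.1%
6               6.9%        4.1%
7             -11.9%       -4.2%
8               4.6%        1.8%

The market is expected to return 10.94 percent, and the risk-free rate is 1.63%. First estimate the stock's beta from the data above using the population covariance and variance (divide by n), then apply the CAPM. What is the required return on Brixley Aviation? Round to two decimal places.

Mean R_i = (20.0 + 17.0 + 25.5 + 9.0 + 2.9 + 6.9 − 11.9 + 4.6) / 8 = 9.2500%
Mean R_m = (8.6 + 6.3 + 11.5 + 2.7 + 1.1 + 4.1 − 4.2 + 1.8) / 8 = 3.9875%
Σ(R_i − R̄_i)(R_m − R̄_m) = 391.3150  ⇒  Cov = 391.3150 / 8 = 48.9144
Σ(R_m − R̄_m)² = 164.8888  ⇒  Var(R_m) = 164.8888 / 8 = 20.6111
β = Cov / Var(R_m) = 48.9144 / 20.6111 = 2.3732
MRP = 10.94% − 1.63% = 9.31%
E(R) = R_f + β × MRP = 1.63% + 2.3732 × 9.31% = 23.72%

23.72%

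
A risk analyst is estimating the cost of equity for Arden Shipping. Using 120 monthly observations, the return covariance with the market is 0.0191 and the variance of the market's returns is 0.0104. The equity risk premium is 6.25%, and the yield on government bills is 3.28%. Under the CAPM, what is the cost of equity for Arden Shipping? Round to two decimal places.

14.76%

β = Cov(R_i, R_m) / Var(R_m) = 0.0191 / 0.0104 = 1.8365
E(R) = R_f + β × MRP = 3.28% + 1.8365 × 6.25% = 14.76%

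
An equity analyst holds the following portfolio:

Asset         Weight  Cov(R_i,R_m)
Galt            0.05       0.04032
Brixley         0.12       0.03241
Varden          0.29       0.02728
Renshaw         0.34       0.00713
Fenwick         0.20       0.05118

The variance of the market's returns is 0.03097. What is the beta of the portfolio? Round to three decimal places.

β_Galt = 0.04032 / 0.03097 = 1.3019
β_Brixley = 0.03241 / 0.03097 = 1.0465
β_Varden = 0.02728 / 0.03097 = 0.8809
β_Renshaw = 0.00713 / 0.03097 = 0.2302
β_Fenwick = 0.05118 / 0.03097 = 1.6526
β_P = Σ w_i β_i = 0.05×1.3019 + 0.12×1.0465 + 0.29×0.8809 + 0.34×0.2302 + 0.20×1.6526 = 0.8549

0.855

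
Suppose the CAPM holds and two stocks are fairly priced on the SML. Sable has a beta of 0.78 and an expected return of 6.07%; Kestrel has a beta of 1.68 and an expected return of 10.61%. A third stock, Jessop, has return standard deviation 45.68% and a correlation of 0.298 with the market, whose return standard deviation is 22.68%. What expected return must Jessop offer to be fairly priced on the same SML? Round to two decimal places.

MRP = (10.61% − 6.07%) / (1.68 − 0.78) = 5.0444%
R_f = 6.07% − 0.78 × 5.0444% = 2.1354%
β_Jessop = ρ·σ_i/σ_m = 0.298 × 45.68 / 22.68 = 0.6002
E(R_Jessop) = R_f + β × MRP = 2.1354% + 0.6002 × 5.0444% = 5.16%

5.16%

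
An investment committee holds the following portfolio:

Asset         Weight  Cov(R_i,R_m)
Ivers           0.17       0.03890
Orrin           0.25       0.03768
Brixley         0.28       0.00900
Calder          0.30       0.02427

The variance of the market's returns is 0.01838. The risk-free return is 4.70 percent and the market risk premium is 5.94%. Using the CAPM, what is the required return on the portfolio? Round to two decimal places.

13.05%

β_Ivers = 0.03890 / 0.01838 = 2.1164
β_Orrin = 0.03768 / 0.01838 = 2.0501
β_Brixley = 0.00900 / 0.01838 = 0.4897
β_Calder = 0.02427 / 0.01838 = 1.3205
β_P = Σ w_i β_i = 0.17×2.1164 + 0.25×2.0501 + 0.28×0.4897 + 0.30×1.3205 = 1.4056
E(R_P) = R_f + β_P × MRP = 4.70% + 1.4056 × 5.94% = 13.05%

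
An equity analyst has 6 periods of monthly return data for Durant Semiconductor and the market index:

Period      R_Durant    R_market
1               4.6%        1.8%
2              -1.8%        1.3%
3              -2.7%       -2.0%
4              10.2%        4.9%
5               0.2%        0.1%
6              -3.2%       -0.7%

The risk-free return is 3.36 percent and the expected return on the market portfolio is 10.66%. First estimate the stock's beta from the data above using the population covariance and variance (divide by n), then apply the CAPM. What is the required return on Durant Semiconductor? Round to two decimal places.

Mean R_i = (4.6 − 1.8 − 2.7 + 10.2 + 0.2 − 3.2) / 6 = 1.2167%
Mean R_m = (1.8 + 1.3 − 2.0 + 4.9 + 0.1 − 0.7) / 6 = 0.9000%
Σ(R_i − R̄_i)(R_m − R̄_m) = 57.0100  ⇒  Cov = 57.0100 / 6 = 9.5017
Σ(R_m − R̄_m)² = 28.5800  ⇒  Var(R_m) = 28.5800 / 6 = 4.7633
β = Cov / Var(R_m) = 9.5017 / 4.7633 = 1.9948
MRP = 10.66% − 3.36% = 7.30%
E(R) = R_f + β × MRP = 3.36% + 1.9948 × 7.30% = 17.92%

17.92%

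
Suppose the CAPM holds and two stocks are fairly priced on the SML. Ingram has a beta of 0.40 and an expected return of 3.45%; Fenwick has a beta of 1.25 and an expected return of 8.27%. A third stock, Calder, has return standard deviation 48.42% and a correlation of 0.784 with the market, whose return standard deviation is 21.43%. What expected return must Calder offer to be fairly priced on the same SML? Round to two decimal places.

MRP = (8.27% − 3.45%) / (1.25 − 0.40) = 5.6706%
R_f = 3.45% − 0.40 × 5.6706% = 1.1818%
β_Calder = ρ·σ_i/σ_m = 0.784 × 48.42 / 21.43 = 1.7714
E(R_Calder) = R_f + β × MRP = 1.1818% + 1.7714 × 5.6706% = 11.23%

11.23%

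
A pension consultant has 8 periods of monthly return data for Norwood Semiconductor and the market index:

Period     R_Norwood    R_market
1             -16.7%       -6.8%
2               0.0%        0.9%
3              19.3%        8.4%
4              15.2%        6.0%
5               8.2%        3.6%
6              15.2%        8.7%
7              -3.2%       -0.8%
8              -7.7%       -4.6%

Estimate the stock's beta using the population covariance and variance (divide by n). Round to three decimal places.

2.168

Mean R_i = (-16.7 + 0.0 + 19.3 + 15.2 + 8.2 + 15.2 − 3.2 − 7.7) / 8 = 3.7875%
Mean R_m = (-6.8 + 0.9 + 8.4 + 6.0 + 3.6 + 8.7 − 0.8 − 4.6) / 8 = 1.9250%
Σ(R_i − R̄_i)(R_m − R̄_m) = 508.2925  ⇒  Cov = 508.2925 / 8 = 63.5366
Σ(R_m − R̄_m)² = 234.4150  ⇒  Var(R_m) = 234.4150 / 8 = 29.3019
β = Cov / Var(R_m) = 63.5366 / 29.3019 = 2.1683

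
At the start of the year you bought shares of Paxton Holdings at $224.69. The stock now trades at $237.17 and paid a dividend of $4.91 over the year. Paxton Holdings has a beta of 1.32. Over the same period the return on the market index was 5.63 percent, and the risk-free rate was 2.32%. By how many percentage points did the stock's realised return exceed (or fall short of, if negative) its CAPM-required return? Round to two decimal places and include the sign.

+1.05%

Realised HPR = (P1 + D1 − P0) / P0 = (237.17 + 4.91 − 224.69) / 224.69 = 17.39 / 224.69 = 7.7396%
MRP = 5.63% − 2.32% = 3.31%
CAPM required = R_f + β·MRP = 2.32% + 1.32 × 3.31% = 6.6892%
α = realised − required = 7.7396% − 6.6892% = +1.05%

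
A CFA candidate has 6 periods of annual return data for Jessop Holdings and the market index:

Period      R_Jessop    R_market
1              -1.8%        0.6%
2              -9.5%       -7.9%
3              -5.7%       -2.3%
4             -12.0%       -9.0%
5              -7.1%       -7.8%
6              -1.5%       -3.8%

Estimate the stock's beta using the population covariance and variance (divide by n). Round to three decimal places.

Mean R_i = (-1.8 − 9.5 − 5.7 − 12.0 − 7.1 − 1.5) / 6 = -6.2667%
Mean R_m = (0.6 − 7.9 − 2.3 − 9.0 − 7.8 − 3.8) / 6 = -5.0333%
Σ(R_i − R̄_i)(R_m − R̄_m) = 66.9067  ⇒  Cov = 66.9067 / 6 = 11.1511
Σ(R_m − R̄_m)² = 72.3333  ⇒  Var(R_m) = 72.3333 / 6 = 12.0556
β = Cov / Var(R_m) = 11.1511 / 12.0556 = 0.9250

0.925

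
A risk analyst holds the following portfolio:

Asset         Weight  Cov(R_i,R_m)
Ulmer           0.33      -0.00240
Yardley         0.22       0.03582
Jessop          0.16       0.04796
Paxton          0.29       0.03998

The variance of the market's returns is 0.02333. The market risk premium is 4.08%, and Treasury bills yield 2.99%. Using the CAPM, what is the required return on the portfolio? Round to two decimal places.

7.60%

β_Ulmer = -0.00240 / 0.02333 = -0.1029
β_Yardley = 0.03582 / 0.02333 = 1.5354
β_Jessop = 0.04796 / 0.02333 = 2.0557
β_Paxton = 0.03998 / 0.02333 = 1.7137
β_P = Σ w_i β_i = 0.33×-0.1029 + 0.22×1.5354 + 0.16×2.0557 + 0.29×1.7137 = 1.1297
E(R_P) = R_f + β_P × MRP = 2.99% + 1.1297 × 4.08% = 7.60%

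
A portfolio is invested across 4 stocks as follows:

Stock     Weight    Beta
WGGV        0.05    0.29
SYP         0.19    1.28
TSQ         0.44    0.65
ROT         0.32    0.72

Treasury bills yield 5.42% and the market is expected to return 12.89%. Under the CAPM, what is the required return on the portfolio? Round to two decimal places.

11.20%

β_P = Σ w_i β_i = 0.05×0.29 + 0.19×1.28 + 0.44×0.65 + 0.32×0.72 = 0.7741
MRP = 12.89% − 5.42% = 7.47%
E(R_P) = R_f + β_P × MRP = 5.42% + 0.7741 × 7.47% = 11.20%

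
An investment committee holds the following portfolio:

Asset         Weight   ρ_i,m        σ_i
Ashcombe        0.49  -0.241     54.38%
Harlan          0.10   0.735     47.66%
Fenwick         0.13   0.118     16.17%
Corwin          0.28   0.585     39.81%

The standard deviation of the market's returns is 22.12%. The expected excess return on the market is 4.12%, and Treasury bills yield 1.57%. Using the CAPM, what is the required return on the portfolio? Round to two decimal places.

2.29%

β_Ashcombe = -0.241 × 54.38% / 22.12% = -0.5925
β_Harlan = 0.735 × 47.66% / 22.12% = 1.5836
β_Fenwick = 0.118 × 16.17% / 22.12% = 0.0863
β_Corwin = 0.585 × 39.81% / 22.12% = 1.0528
β_P = Σ w_i β_i = 0.49×-0.5925 + 0.10×1.5836 + 0.13×0.0863 + 0.28×1.0528 = 0.1740
E(R_P) = R_f + β_P × MRP = 1.57% + 0.1740 × 4.12% = 2.29%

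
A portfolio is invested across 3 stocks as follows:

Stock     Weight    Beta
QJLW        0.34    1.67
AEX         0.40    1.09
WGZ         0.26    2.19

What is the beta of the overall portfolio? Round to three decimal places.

β_P = Σ w_i β_i = 0.34×1.67 + 0.40×1.09 + 0.26×2.19 = 1.5732

1.573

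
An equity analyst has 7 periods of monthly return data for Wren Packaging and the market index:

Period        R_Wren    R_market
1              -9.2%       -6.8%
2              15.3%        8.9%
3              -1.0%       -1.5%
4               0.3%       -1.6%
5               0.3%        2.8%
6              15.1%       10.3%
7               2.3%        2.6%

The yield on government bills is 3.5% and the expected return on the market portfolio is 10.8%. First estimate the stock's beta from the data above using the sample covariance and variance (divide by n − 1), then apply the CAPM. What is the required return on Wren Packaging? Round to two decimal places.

13.90%

Mean R_i = (-9.2 + 15.3 − 1.0 + 0.3 + 0.3 + 15.1 + 2.3) / 7 = 3.3000%
Mean R_m = (-6.8 + 8.9 − 1.5 − 1.6 + 2.8 + 10.3 + 2.6) / 7 = 2.1000%
Σ(R_i − R̄_i)(R_m − R̄_m) = 313.5900  ⇒  Cov = 313.5900 / 6 = 52.2650
Σ(R_m − R̄_m)² = 220.0800  ⇒  Var(R_m) = 220.0800 / 6 = 36.6800
β = Cov / Var(R_m) = 52.2650 / 36.6800 = 1.4249
MRP = 10.8% − 3.5% = 7.30%
E(R) = R_f + β × MRP = 3.5% + 1.4249 × 7.3% = 13.90%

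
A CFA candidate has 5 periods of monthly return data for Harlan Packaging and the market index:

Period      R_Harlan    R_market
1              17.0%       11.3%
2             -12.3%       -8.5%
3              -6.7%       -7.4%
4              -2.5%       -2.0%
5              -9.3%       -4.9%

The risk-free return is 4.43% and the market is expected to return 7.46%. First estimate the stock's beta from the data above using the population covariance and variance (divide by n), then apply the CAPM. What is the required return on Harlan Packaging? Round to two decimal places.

8.75%

Mean R_i = (17.0 − 12.3 − 6.7 − 2.5 − 9.3) / 5 = -2.7600%
Mean R_m = (11.3 − 8.5 − 7.4 − 2.0 − 4.9) / 5 = -2.3000%
Σ(R_i − R̄_i)(R_m − R̄_m) = 365.0600  ⇒  Cov = 365.0600 / 5 = 73.0120
Σ(R_m − R̄_m)² = 256.2600  ⇒  Var(R_m) = 256.2600 / 5 = 51.2520
β = Cov / Var(R_m) = 73.0120 / 51.2520 = 1.4246
MRP = 7.46% − 4.43% = 3.03%
E(R) = R_f + β × MRP = 4.43% + 1.4246 × 3.03% = 8.75%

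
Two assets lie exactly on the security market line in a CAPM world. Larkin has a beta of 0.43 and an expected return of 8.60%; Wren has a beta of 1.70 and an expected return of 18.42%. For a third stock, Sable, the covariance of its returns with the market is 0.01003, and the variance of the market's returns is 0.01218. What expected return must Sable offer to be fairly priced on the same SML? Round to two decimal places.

11.64%

MRP = (18.42% − 8.60%) / (1.70 − 0.43) = 7.7323%
R_f = 8.60% − 0.43 × 7.7323% = 5.2751%
β_Sable = Cov / Var(R_m) = 0.01003 / 0.01218 = 0.8235
E(R_Sable) = R_f + β × MRP = 5.2751% + 0.8235 × 7.7323% = 11.64%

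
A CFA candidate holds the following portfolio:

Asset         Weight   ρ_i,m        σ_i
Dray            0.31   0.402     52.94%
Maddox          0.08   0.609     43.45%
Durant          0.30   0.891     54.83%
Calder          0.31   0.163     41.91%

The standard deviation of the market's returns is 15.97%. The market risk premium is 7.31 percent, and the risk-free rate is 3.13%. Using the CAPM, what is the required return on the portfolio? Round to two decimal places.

β_Dray = 0.402 × 52.94% / 15.97% = 1.3326
β_Maddox = 0.609 × 43.45% / 15.97% = 1.6569
β_Durant = 0.891 × 54.83% / 15.97% = 3.0591
β_Calder = 0.163 × 41.91% / 15.97% = 0.4278
β_P = Σ w_i β_i = 0.31×1.3326 + 0.08×1.6569 + 0.30×3.0591 + 0.31×0.4278 = 1.5960
E(R_P) = R_f + β_P × MRP = 3.13% + 1.5960 × 7.31% = 14.80%

14.80%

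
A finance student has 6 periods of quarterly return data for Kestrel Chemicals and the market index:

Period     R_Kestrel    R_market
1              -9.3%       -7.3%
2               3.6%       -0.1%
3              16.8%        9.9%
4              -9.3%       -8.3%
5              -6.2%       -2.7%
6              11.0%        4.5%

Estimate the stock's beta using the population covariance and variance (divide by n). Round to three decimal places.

Mean R_i = (-9.3 + 3.6 + 16.8 − 9.3 − 6.2 + 11.0) / 6 = 1.1000%
Mean R_m = (-7.3 − 0.1 + 9.9 − 8.3 − 2.7 + 4.5) / 6 = -0.6667%
Σ(R_i − R̄_i)(R_m − R̄_m) = 381.6800  ⇒  Cov = 381.6800 / 6 = 63.6133
Σ(R_m − R̄_m)² = 245.0733  ⇒  Var(R_m) = 245.0733 / 6 = 40.8456
β = Cov / Var(R_m) = 63.6133 / 40.8456 = 1.5574

1.557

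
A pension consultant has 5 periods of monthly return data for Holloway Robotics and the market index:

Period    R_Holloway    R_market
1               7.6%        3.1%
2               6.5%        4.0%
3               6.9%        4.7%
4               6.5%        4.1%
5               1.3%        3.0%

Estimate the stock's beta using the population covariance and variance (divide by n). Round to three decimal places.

Mean R_i = (7.6 + 6.5 + 6.9 + 6.5 + 1.3) / 5 = 5.7600%
Mean R_m = (3.1 + 4.0 + 4.7 + 4.1 + 3.0) / 5 = 3.7800%
Σ(R_i − R̄_i)(R_m − R̄_m) = 3.6760  ⇒  Cov = 3.6760 / 5 = 0.7352
Σ(R_m − R̄_m)² = 2.0680  ⇒  Var(R_m) = 2.0680 / 5 = 0.4136
β = Cov / Var(R_m) = 0.7352 / 0.4136 = 1.7776

1.778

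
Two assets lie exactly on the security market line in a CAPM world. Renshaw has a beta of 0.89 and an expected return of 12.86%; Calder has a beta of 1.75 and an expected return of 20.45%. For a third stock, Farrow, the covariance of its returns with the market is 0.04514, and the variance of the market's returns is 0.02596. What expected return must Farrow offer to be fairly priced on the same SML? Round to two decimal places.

20.35%

MRP = (20.45% − 12.86%) / (1.75 − 0.89) = 8.8256%
R_f = 12.86% − 0.89 × 8.8256% = 5.0052%
β_Farrow = Cov / Var(R_m) = 0.04514 / 0.02596 = 1.7388
E(R_Farrow) = R_f + β × MRP = 5.0052% + 1.7388 × 8.8256% = 20.35%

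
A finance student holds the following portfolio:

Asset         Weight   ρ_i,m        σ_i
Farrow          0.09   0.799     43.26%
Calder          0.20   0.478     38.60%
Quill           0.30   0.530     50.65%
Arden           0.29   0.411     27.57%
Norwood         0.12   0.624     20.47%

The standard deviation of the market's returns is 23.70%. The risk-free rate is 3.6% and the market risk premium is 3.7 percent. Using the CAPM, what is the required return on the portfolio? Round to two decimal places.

β_Farrow = 0.799 × 43.26% / 23.70% = 1.4584
β_Calder = 0.478 × 38.60% / 23.70% = 0.7785
β_Quill = 0.530 × 50.65% / 23.70% = 1.1327
β_Arden = 0.411 × 27.57% / 23.70% = 0.4781
β_Norwood = 0.624 × 20.47% / 23.70% = 0.5390
β_P = Σ w_i β_i = 0.09×1.4584 + 0.20×0.7785 + 0.30×1.1327 + 0.29×0.4781 + 0.12×0.5390 = 0.8301
E(R_P) = R_f + β_P × MRP = 3.6% + 0.8301 × 3.7% = 6.67%

6.67%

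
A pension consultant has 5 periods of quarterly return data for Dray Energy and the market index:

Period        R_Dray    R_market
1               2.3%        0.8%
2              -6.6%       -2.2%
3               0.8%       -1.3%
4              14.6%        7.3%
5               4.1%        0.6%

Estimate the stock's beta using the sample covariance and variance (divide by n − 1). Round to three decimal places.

Mean R_i = (2.3 − 6.6 + 0.8 + 14.6 + 4.1) / 5 = 3.0400%
Mean R_m = (0.8 − 2.2 − 1.3 + 7.3 + 0.6) / 5 = 1.0400%
Σ(R_i − R̄_i)(R_m − R̄_m) = 108.5520  ⇒  Cov = 108.5520 / 4 = 27.1380
Σ(R_m − R̄_m)² = 55.4120  ⇒  Var(R_m) = 55.4120 / 4 = 13.8530
β = Cov / Var(R_m) = 27.1380 / 13.8530 = 1.9590

1.959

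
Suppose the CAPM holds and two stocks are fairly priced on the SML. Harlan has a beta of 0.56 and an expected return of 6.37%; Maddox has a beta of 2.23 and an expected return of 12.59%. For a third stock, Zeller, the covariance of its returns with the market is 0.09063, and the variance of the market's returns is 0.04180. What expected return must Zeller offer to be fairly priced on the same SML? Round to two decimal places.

12.36%

MRP = (12.59% − 6.37%) / (2.23 − 0.56) = 3.7246%
R_f = 6.37% − 0.56 × 3.7246% = 4.2842%
β_Zeller = Cov / Var(R_m) = 0.09063 / 0.04180 = 2.1682
E(R_Zeller) = R_f + β × MRP = 4.2842% + 2.1682 × 3.7246% = 12.36%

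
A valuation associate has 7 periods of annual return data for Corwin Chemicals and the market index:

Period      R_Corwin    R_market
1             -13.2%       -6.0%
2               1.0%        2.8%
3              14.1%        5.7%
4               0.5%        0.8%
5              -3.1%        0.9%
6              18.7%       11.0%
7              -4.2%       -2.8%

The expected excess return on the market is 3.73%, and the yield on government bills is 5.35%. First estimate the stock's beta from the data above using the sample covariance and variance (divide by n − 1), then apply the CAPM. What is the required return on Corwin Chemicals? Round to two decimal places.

12.48%

Mean R_i = (-13.2 + 1.0 + 14.1 + 0.5 − 3.1 + 18.7 − 4.2) / 7 = 1.9714%
Mean R_m = (-6.0 + 2.8 + 5.7 + 0.8 + 0.9 + 11.0 − 2.8) / 7 = 1.7714%
Σ(R_i − R̄_i)(R_m − R̄_m) = 352.9943  ⇒  Cov = 352.9943 / 6 = 58.8324
Σ(R_m − R̄_m)² = 184.6543  ⇒  Var(R_m) = 184.6543 / 6 = 30.7757
β = Cov / Var(R_m) = 58.8324 / 30.7757 = 1.9117
E(R) = R_f + β × MRP = 5.35% + 1.9117 × 3.73% = 12.48%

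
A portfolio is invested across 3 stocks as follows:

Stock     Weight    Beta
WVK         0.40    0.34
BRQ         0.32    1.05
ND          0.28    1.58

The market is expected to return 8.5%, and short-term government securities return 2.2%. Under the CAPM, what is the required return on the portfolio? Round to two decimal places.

7.96%

β_P = Σ w_i β_i = 0.40×0.34 + 0.32×1.05 + 0.28×1.58 = 0.9144
MRP = 8.5% − 2.2% = 6.30%
E(R_P) = R_f + β_P × MRP = 2.2% + 0.9144 × 6.3% = 7.96%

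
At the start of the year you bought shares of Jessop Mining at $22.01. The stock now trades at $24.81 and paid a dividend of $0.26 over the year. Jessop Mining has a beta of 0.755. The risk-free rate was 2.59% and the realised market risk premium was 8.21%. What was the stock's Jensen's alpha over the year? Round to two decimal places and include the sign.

Realised HPR = (P1 + D1 − P0) / P0 = (24.81 + 0.26 − 22.01) / 22.01 = 3.06 / 22.01 = 13.9028%
CAPM required = R_f + β·MRP = 2.59% + 0.755 × 8.21% = 8.78855%
α = realised − required = 13.9028% − 8.78855% = +5.11%

+5.11%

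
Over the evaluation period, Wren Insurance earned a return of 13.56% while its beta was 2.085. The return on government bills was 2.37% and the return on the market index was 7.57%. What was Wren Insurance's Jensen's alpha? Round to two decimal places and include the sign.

Market excess return = 7.57% − 2.37% = 5.20%
CAPM benchmark = R_f + β(R_m − R_f) = 2.37% + 2.085 × 5.20% = 13.21200%
α = actual − benchmark = 13.56% − 13.21200% = +0.35%

+0.35%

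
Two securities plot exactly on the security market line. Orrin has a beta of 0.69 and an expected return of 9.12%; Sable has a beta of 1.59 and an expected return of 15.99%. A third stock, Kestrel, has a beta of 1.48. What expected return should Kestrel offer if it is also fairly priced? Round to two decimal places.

15.15%

MRP (SML slope) = (15.99% − 9.12%) / (1.59 − 0.69) = 6.87% / 0.90 = 7.6333%
R_f (intercept) = 9.12% − 0.69 × 7.6333% = 3.8530%
E(R_Kestrel) = R_f + β × MRP = 3.8530% + 1.48 × 7.6333% = 15.15%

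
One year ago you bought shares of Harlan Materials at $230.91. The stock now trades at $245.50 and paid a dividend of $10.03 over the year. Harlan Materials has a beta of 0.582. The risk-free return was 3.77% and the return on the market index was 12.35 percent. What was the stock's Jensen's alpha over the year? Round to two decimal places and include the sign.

+1.90%

Realised HPR = (P1 + D1 − P0) / P0 = (245.50 + 10.03 − 230.91) / 230.91 = 24.62 / 230.91 = 10.6622%
MRP = 12.35% − 3.77% = 8.58%
CAPM required = R_f + β·MRP = 3.77% + 0.582 × 8.58% = 8.76356%
α = realised − required = 10.6622% − 8.76356% = +1.90%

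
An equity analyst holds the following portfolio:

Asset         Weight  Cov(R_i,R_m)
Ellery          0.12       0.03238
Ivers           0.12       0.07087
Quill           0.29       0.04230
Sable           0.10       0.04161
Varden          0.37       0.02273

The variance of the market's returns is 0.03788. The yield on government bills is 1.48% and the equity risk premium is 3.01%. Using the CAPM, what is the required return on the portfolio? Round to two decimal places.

β_Ellery = 0.03238 / 0.03788 = 0.8548
β_Ivers = 0.07087 / 0.03788 = 1.8709
β_Quill = 0.04230 / 0.03788 = 1.1167
β_Sable = 0.04161 / 0.03788 = 1.0985
β_Varden = 0.02273 / 0.03788 = 0.6001
β_P = Σ w_i β_i = 0.12×0.8548 + 0.12×1.8709 + 0.29×1.1167 + 0.10×1.0985 + 0.37×0.6001 = 0.9828
E(R_P) = R_f + β_P × MRP = 1.48% + 0.9828 × 3.01% = 4.44%

4.44%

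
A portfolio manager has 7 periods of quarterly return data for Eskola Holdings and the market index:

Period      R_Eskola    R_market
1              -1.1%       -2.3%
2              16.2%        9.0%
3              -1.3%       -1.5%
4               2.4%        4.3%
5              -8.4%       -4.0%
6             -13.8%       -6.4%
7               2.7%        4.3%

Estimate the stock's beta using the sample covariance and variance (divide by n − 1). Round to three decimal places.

Mean R_i = (-1.1 + 16.2 − 1.3 + 2.4 − 8.4 − 13.8 + 2.7) / 7 = -0.4714%
Mean R_m = (-2.3 + 9.0 − 1.5 + 4.3 − 4.0 − 6.4 + 4.3) / 7 = 0.4857%
Σ(R_i − R̄_i)(R_m − R̄_m) = 295.7329  ⇒  Cov = 295.7329 / 6 = 49.2888
Σ(R_m − R̄_m)² = 180.8286  ⇒  Var(R_m) = 180.8286 / 6 = 30.1381
β = Cov / Var(R_m) = 49.2888 / 30.1381 = 1.6354

1.635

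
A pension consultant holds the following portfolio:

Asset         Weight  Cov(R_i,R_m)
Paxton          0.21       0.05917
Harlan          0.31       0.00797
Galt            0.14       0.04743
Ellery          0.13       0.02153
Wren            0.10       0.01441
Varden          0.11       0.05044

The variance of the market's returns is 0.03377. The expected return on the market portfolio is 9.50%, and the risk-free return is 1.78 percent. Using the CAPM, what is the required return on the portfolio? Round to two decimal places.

8.94%

β_Paxton = 0.05917 / 0.03377 = 1.7521
β_Harlan = 0.00797 / 0.03377 = 0.2360
β_Galt = 0.04743 / 0.03377 = 1.4045
β_Ellery = 0.02153 / 0.03377 = 0.6375
β_Wren = 0.01441 / 0.03377 = 0.4267
β_Varden = 0.05044 / 0.03377 = 1.4936
β_P = Σ w_i β_i = 0.21×1.7521 + 0.31×0.2360 + 0.14×1.4045 + 0.13×0.6375 + 0.10×0.4267 + 0.11×1.4936 = 0.9276
MRP = 9.50% − 1.78% = 7.72%
E(R_P) = R_f + β_P × MRP = 1.78% + 0.9276 × 7.72% = 8.94%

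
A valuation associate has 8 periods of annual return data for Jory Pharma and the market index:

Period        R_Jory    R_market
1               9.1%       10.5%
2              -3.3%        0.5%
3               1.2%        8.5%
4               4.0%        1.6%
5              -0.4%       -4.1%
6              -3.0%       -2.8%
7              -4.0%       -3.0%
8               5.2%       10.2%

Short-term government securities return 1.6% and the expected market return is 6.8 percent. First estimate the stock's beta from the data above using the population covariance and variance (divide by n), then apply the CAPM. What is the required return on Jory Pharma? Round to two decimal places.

4.77%

Mean R_i = (9.1 − 3.3 + 1.2 + 4.0 − 0.4 − 3.0 − 4.0 + 5.2) / 8 = 1.1000%
Mean R_m = (10.5 + 0.5 + 8.5 + 1.6 − 4.1 − 2.8 − 3.0 + 10.2) / 8 = 2.6750%
Σ(R_i − R̄_i)(R_m − R̄_m) = 162.0400  ⇒  Cov = 162.0400 / 8 = 20.2550
Σ(R_m − R̄_m)² = 265.7550  ⇒  Var(R_m) = 265.7550 / 8 = 33.2194
β = Cov / Var(R_m) = 20.2550 / 33.2194 = 0.6097
MRP = 6.8% − 1.6% = 5.20%
E(R) = R_f + β × MRP = 1.6% + 0.6097 × 5.2% = 4.77%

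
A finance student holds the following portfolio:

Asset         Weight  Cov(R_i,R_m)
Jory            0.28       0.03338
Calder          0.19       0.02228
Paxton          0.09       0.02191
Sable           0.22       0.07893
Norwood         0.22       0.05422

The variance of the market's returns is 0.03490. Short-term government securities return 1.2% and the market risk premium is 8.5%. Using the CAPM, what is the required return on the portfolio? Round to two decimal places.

12.12%

β_Jory = 0.03338 / 0.03490 = 0.9564
β_Calder = 0.02228 / 0.03490 = 0.6384
β_Paxton = 0.02191 / 0.03490 = 0.6278
β_Sable = 0.07893 / 0.03490 = 2.2616
β_Norwood = 0.05422 / 0.03490 = 1.5536
β_P = Σ w_i β_i = 0.28×0.9564 + 0.19×0.6384 + 0.09×0.6278 + 0.22×2.2616 + 0.22×1.5536 = 1.2849
E(R_P) = R_f + β_P × MRP = 1.2% + 1.2849 × 8.5% = 12.12%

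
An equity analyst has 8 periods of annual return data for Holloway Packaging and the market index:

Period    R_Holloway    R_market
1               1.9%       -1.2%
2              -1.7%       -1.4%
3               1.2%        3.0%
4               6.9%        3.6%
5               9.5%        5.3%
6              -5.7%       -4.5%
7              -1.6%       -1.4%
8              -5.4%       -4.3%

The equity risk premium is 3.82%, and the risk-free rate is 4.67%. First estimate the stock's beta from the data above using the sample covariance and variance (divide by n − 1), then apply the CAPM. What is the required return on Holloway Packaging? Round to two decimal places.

Mean R_i = (1.9 − 1.7 + 1.2 + 6.9 + 9.5 − 5.7 − 1.6 − 5.4) / 8 = 0.6375%
Mean R_m = (-1.2 − 1.4 + 3.0 + 3.6 + 5.3 − 4.5 − 1.4 − 4.3) / 8 = -0.1125%
Σ(R_i − R̄_i)(R_m − R̄_m) = 130.5738  ⇒  Cov = 130.5738 / 7 = 18.6534
Σ(R_m − R̄_m)² = 94.0488  ⇒  Var(R_m) = 94.0488 / 7 = 13.4355
β = Cov / Var(R_m) = 18.6534 / 13.4355 = 1.3884
E(R) = R_f + β × MRP = 4.67% + 1.3884 × 3.82% = 9.97%

9.97%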